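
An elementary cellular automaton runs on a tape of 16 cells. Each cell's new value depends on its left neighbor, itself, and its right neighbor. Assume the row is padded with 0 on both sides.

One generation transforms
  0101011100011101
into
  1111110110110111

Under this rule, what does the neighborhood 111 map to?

0

At position 6 the neighborhood is 111; the next row has 0 there.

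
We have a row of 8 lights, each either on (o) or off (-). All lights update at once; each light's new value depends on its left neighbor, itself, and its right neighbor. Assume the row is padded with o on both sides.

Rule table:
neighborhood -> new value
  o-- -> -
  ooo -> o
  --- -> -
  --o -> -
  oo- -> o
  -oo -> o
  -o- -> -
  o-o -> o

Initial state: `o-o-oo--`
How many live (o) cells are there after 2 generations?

oo-ooo--
oooooo--
count of o: 6

6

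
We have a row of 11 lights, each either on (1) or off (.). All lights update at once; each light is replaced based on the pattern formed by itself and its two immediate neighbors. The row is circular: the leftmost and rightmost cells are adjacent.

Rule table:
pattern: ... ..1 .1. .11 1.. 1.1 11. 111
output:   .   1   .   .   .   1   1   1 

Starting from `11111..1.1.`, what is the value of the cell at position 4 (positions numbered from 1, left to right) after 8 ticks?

.1111.1.1.1
1.1111.1.1.
.1.1111.1.1
1.1.1111.1.
.1.1.1111.1
1.1.1.1111.
.1.1.1.1111
1.1.1.1.111
position 4 holds .

.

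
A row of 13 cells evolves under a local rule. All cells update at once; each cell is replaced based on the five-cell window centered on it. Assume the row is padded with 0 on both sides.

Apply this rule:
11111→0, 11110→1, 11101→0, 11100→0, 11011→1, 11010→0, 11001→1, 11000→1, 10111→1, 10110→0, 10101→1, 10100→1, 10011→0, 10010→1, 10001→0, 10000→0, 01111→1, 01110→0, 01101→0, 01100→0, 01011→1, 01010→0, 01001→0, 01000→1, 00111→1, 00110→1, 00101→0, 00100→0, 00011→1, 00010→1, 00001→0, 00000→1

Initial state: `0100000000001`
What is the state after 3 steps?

1010111111010
0011110010011
0111101100010

0111101100010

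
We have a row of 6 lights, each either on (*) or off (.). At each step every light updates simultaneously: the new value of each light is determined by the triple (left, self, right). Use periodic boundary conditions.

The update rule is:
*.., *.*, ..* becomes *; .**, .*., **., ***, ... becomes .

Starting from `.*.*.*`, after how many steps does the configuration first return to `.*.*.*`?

*.*.*.
.*.*.*

2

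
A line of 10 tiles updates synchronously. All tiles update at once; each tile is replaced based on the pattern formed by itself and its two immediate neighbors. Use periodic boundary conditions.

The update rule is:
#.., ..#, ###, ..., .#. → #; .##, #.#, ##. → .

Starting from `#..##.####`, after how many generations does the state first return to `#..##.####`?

6

.##....###
...####.#.
###.##..##
##....##.#
#.####....
#..##.####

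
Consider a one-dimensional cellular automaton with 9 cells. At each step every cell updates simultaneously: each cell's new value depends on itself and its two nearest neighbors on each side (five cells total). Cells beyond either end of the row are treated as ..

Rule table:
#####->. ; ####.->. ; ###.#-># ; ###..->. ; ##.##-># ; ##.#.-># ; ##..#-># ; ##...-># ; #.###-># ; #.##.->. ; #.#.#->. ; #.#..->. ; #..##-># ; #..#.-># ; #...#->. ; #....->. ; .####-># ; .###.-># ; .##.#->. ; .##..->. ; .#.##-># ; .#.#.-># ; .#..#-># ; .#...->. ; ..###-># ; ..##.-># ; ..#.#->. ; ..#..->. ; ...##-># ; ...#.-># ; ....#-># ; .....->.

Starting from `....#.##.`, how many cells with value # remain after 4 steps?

6

..##.#..#
###.#.##.
####.#..#
##.##.##.
count of #: 6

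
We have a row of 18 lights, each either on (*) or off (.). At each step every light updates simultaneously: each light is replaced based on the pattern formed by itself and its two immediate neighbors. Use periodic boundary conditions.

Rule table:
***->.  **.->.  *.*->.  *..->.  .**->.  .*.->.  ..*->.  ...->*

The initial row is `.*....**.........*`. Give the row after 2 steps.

**....**.........*

...**....*******..
**....**.........*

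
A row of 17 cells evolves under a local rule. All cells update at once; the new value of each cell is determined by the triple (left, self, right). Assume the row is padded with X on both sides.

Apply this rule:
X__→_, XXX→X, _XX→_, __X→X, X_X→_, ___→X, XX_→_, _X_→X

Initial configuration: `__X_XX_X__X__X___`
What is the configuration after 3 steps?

_XXX_XX__XXXXXXX_

_XX____X_XX_XX_XX
____XXXX________X
_XXX_XX__XXXXXXX_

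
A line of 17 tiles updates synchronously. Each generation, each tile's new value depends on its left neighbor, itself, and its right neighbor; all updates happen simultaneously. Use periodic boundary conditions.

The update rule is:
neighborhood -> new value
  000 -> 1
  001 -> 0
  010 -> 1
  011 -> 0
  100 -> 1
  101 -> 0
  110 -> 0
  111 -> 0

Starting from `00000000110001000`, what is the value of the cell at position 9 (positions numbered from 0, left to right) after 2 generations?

0

11111110001101111
00000001100000000
position 9 holds 0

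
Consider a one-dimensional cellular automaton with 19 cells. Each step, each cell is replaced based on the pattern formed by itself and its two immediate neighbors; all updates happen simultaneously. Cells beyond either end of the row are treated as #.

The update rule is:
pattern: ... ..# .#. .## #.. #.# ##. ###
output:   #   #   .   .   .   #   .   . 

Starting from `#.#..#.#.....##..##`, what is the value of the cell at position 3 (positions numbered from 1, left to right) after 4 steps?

.

.#..#.#..####...#..
#..#.#..#.....##..#
..#.#..#..####...#.
.#.#..#..#.....##.#
position 3 holds .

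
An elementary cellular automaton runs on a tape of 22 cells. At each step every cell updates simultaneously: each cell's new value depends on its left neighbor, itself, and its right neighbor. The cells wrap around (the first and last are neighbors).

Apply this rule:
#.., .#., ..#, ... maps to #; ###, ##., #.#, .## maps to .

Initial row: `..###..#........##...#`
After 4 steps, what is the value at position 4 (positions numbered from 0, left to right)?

#

##...###########..####
..###...........##....
##...###########..####  (repeats step 1; period 2)
step 4: ..###...........##....
position 4 holds #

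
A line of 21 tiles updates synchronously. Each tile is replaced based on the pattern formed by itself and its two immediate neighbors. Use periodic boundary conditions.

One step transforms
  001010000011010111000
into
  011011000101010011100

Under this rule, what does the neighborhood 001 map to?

At position 1 the neighborhood is 001; the next row has 1 there.

1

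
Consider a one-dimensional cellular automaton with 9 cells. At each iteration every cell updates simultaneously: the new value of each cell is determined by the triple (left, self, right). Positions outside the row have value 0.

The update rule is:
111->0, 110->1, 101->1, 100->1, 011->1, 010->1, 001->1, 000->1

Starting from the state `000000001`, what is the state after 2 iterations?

100000001

111111111
100000001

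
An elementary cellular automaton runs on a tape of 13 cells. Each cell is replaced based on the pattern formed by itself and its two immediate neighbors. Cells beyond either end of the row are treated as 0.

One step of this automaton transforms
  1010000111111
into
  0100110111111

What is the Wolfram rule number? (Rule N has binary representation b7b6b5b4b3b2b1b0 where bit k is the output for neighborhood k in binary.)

position 8: 111 → 1  (bit 7 = 1)
position 12: 110 → 1  (bit 6 = 1)
position 1: 101 → 1  (bit 5 = 1)
position 3: 100 → 0  (bit 4 = 0)
position 7: 011 → 1  (bit 3 = 1)
position 0: 010 → 0  (bit 2 = 0)
position 6: 001 → 0  (bit 1 = 0)
position 4: 000 → 1  (bit 0 = 1)
bits b7..b0 = 11101001 = 233

233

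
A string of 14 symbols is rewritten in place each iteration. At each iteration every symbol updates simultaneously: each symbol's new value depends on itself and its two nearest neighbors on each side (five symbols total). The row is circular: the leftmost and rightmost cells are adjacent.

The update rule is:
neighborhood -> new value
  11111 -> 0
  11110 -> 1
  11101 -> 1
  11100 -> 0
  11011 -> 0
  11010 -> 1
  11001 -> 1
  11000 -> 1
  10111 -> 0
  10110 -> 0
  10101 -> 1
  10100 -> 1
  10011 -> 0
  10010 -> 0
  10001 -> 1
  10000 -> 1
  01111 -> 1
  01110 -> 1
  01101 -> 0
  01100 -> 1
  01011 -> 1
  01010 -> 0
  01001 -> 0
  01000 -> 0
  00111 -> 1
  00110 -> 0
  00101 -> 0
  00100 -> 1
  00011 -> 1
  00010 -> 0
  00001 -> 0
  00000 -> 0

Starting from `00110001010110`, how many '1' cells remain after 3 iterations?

8

iteration 1: 11011100011011
iteration 2: 11001011100001
iteration 3: 10100101011011
count of 1: 8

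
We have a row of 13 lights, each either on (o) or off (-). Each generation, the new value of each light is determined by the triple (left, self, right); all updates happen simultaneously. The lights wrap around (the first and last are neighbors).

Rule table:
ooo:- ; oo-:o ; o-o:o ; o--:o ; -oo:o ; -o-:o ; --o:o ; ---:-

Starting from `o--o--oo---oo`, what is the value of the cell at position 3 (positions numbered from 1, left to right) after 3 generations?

generation 1: ooooooooo-oo-
generation 2: o-------ooooo
generation 3: oo-----oo----
position 3 holds -

-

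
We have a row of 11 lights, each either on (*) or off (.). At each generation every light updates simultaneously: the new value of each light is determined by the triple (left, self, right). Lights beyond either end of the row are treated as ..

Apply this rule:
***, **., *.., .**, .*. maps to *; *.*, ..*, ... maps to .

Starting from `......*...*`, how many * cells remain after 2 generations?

......**..*
......***.*
count of *: 4

4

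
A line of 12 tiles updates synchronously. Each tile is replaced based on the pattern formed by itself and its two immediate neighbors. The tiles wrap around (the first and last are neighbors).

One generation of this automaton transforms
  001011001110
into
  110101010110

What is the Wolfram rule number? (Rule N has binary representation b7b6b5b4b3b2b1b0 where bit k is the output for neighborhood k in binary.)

227

position 9: 111 → 1  (bit 7 = 1)
position 5: 110 → 1  (bit 6 = 1)
position 3: 101 → 1  (bit 5 = 1)
position 6: 100 → 0  (bit 4 = 0)
position 4: 011 → 0  (bit 3 = 0)
position 2: 010 → 0  (bit 2 = 0)
position 1: 001 → 1  (bit 1 = 1)
position 0: 000 → 1  (bit 0 = 1)
bits b7..b0 = 11100011 = 227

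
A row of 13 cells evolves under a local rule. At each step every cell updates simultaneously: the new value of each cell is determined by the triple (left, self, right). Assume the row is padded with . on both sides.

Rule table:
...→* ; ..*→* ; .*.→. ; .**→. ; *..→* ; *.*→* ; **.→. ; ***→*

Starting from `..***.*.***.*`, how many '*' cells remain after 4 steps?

step 1: **.*.*.*.*.*.
step 2: ..*.*.*.*.*.*
step 3: **.*.*.*.*.*.  (repeats step 1; period 2)
step 4: ..*.*.*.*.*.*
count of *: 6

6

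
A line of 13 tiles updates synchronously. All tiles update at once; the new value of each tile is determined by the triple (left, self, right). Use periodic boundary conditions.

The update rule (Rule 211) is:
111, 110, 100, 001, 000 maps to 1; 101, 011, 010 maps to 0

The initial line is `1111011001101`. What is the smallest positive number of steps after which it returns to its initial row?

1111001110100
0111110110011
0011110011101
1101111101100
0100111100111
0011011111011
1101001111001
1100110111110
0111010011110
1011001101111
1001110100111
1110110011011
1110011101001
1111101100110
0111100111010
1011111011001
1001111001110
0110111110110
1010011110011
1001101111101
1110100111100
0110011011111
0011101001111
1101100110111
1100111010011
1111011001101

26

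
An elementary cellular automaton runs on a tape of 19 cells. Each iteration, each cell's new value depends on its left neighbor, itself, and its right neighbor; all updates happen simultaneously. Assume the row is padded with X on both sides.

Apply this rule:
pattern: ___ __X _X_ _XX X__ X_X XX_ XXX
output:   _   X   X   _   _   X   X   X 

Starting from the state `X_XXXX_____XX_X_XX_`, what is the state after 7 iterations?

XX_XXX____X_XXXX_XX
XXX_XX___XXX_XXXX_X
XXXX_X__X_XXX_XXXX_
XXXXXX_XXX_XXX_XXXX
XXXXXXX_XXX_XXX_XXX
XXXXXXXX_XXX_XXX_XX
XXXXXXXXX_XXX_XXX_X

XXXXXXXXX_XXX_XXX_X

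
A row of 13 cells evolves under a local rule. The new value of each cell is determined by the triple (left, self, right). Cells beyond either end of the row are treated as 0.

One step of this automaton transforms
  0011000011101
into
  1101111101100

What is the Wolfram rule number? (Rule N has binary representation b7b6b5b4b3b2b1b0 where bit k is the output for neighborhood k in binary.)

211

position 9: 111 → 1  (bit 7 = 1)
position 3: 110 → 1  (bit 6 = 1)
position 11: 101 → 0  (bit 5 = 0)
position 4: 100 → 1  (bit 4 = 1)
position 2: 011 → 0  (bit 3 = 0)
position 12: 010 → 0  (bit 2 = 0)
position 1: 001 → 1  (bit 1 = 1)
position 0: 000 → 1  (bit 0 = 1)
bits b7..b0 = 11010011 = 211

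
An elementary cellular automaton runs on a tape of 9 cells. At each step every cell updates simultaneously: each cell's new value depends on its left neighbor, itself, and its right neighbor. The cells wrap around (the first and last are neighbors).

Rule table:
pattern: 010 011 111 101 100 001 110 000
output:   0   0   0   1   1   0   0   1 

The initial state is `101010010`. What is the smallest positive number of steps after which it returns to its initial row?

9

010101001
101010100
010101010
001010101
100101010
010010101
101001010
010100101
101010010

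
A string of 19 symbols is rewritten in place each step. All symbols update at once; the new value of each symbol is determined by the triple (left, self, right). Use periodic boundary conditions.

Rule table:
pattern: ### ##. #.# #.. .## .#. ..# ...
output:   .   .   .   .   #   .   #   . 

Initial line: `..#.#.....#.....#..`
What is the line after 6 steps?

....#.....#....#...

.#.......#.....#...
#.......#.....#....
.......#.....#....#
......#.....#....#.
.....#.....#....#..
....#.....#....#...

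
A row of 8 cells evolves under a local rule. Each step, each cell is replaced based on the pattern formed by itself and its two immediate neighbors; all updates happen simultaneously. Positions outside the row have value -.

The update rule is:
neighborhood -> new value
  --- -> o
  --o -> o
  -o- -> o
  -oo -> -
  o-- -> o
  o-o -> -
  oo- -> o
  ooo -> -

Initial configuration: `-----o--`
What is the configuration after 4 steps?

oooooooo
-------o
oooooooo  (repeats step 1; period 2)
step 4: -------o

-------o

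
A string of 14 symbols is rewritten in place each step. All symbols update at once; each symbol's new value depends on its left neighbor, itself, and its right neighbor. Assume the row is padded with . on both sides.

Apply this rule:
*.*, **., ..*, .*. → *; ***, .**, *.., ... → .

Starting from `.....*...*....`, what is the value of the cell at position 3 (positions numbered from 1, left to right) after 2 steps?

.

....**..**....
...*.*.*.*....
position 3 holds .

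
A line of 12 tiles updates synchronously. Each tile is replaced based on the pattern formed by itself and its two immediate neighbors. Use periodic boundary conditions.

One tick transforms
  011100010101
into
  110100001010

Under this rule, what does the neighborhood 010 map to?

At position 7 the neighborhood is 010; the next row has 0 there.

0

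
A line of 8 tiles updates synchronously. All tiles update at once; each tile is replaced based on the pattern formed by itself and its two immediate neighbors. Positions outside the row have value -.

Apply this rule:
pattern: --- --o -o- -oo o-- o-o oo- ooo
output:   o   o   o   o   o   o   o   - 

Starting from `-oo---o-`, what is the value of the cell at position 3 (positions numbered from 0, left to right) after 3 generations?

o

oooooooo
o------o
oooooooo
position 3 holds o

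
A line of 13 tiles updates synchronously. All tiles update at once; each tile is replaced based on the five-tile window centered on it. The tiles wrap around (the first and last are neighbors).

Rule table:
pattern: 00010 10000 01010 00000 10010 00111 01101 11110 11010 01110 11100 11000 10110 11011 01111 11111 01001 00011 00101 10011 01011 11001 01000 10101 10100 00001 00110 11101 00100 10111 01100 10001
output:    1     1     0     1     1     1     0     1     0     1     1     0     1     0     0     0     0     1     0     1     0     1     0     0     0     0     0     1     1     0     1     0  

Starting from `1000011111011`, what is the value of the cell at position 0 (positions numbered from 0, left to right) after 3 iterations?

1

iteration 1: 1010110011001
iteration 2: 0000111101110
iteration 3: 1101101100110
position 0 holds 1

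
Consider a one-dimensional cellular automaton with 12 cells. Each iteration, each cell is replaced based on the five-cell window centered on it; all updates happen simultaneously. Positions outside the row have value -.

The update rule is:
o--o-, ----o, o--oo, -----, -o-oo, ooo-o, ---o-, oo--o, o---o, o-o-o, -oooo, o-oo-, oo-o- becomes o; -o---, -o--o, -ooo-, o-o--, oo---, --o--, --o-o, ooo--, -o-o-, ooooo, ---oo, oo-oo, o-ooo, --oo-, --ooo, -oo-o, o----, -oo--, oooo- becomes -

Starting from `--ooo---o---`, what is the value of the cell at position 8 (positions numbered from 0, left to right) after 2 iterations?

iteration 1: o-----oo---o
iteration 2: ---oo----oo-
position 8 holds -

-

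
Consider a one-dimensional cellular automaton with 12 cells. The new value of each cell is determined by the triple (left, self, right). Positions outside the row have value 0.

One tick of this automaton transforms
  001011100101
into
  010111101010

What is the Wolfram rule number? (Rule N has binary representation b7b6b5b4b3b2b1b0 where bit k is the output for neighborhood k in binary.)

position 5: 111 → 1  (bit 7 = 1)
position 6: 110 → 1  (bit 6 = 1)
position 3: 101 → 1  (bit 5 = 1)
position 7: 100 → 0  (bit 4 = 0)
position 4: 011 → 1  (bit 3 = 1)
position 2: 010 → 0  (bit 2 = 0)
position 1: 001 → 1  (bit 1 = 1)
position 0: 000 → 0  (bit 0 = 0)
bits b7..b0 = 11101010 = 234

234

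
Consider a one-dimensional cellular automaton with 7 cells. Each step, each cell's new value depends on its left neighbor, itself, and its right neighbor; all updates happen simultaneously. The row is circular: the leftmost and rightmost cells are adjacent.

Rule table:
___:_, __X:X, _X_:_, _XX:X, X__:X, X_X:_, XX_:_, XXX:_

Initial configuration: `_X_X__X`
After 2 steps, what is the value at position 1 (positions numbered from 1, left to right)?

_

step 1: ____XX_
step 2: ___XX_X
position 1 holds _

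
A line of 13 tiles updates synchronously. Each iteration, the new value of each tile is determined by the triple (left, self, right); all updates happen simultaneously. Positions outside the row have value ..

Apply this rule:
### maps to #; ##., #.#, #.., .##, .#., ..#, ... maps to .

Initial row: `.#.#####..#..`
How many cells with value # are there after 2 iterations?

1

iteration 1: ....###......
iteration 2: .....#.......
count of #: 1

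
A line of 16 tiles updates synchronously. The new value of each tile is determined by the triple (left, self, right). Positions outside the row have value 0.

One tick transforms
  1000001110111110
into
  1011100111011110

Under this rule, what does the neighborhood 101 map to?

At position 9 the neighborhood is 101; the next row has 1 there.

1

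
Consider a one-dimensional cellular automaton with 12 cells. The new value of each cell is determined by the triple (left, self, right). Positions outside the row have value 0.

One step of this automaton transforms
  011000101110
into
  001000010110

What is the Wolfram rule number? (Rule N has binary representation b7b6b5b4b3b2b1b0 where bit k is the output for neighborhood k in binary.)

224

position 9: 111 → 1  (bit 7 = 1)
position 2: 110 → 1  (bit 6 = 1)
position 7: 101 → 1  (bit 5 = 1)
position 3: 100 → 0  (bit 4 = 0)
position 1: 011 → 0  (bit 3 = 0)
position 6: 010 → 0  (bit 2 = 0)
position 0: 001 → 0  (bit 1 = 0)
position 4: 000 → 0  (bit 0 = 0)
bits b7..b0 = 11100000 = 224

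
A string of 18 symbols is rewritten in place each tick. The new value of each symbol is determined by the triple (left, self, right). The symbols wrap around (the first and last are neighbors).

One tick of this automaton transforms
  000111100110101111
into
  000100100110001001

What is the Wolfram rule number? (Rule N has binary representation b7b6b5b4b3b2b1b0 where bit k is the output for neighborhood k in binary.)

position 4: 111 → 0  (bit 7 = 0)
position 6: 110 → 1  (bit 6 = 1)
position 11: 101 → 0  (bit 5 = 0)
position 0: 100 → 0  (bit 4 = 0)
position 3: 011 → 1  (bit 3 = 1)
position 12: 010 → 0  (bit 2 = 0)
position 2: 001 → 0  (bit 1 = 0)
position 1: 000 → 0  (bit 0 = 0)
bits b7..b0 = 01001000 = 72

72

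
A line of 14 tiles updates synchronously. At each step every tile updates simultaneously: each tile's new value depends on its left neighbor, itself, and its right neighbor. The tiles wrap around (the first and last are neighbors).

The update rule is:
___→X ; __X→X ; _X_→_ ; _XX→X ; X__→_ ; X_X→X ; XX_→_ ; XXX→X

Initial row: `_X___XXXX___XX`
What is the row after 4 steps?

X__XXXXX__XXX_
__XXXXX__XXX_X
_XXXXX__XXX_X_
XXXXX__XXX_X__

XXXXX__XXX_X__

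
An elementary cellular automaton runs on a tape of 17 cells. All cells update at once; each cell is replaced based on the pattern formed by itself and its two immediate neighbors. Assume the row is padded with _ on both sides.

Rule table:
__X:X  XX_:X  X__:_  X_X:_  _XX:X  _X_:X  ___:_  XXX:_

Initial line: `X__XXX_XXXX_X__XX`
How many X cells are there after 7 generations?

X_XX_X_X__X_X_XXX
X_XX_X_X_XX_X_X_X
X_XX_X_X_XX_X_X_X  (fixed point — unchanged through generation 7)
count of X: 10

10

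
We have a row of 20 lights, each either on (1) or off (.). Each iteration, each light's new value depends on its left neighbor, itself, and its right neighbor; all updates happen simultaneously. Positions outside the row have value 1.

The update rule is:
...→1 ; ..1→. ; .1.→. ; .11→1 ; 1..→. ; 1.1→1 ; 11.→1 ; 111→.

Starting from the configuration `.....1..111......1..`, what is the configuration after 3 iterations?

.11.111...111...1111

.111....1.1.1111....
11.1.11..1.11..1.11.
.11.111...111...1111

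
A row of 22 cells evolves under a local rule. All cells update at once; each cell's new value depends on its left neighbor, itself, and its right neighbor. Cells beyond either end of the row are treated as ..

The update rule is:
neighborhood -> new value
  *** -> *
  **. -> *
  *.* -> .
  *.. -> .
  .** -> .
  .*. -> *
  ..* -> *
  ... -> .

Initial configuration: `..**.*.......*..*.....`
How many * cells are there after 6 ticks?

9

tick 1: .*.*.*......**.**.....
tick 2: **.*.*.....*.*..*.....
tick 3: .*.*.*....**.*.**.....
tick 4: **.*.*...*.*.*..*.....
tick 5: .*.*.*..**.*.*.**.....
tick 6: **.*.*.*.*.*.*..*.....
count of *: 9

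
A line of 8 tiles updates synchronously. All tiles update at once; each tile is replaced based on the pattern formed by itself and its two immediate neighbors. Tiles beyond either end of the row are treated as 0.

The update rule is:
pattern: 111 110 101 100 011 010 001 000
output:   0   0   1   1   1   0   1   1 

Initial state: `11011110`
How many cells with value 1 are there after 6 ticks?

5

tick 1: 10110001
tick 2: 01101110
tick 3: 11011001
tick 4: 10110110
tick 5: 01101101
tick 6: 11011010
count of 1: 5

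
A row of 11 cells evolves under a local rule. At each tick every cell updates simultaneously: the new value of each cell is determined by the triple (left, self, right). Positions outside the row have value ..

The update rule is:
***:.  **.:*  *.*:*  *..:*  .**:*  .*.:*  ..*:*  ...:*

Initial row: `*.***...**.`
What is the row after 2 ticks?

***.*******
*.***.....*

*.***.....*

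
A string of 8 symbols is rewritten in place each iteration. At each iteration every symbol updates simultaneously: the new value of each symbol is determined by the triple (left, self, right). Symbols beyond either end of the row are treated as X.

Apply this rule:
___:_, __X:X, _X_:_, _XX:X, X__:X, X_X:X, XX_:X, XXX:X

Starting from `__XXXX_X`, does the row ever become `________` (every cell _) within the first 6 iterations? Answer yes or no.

no

iteration 1: XXXXXXXX
iteration 2: XXXXXXXX  (fixed point — unchanged through iteration 6)
iteration 6 is XXXXXXXX, still not uniform _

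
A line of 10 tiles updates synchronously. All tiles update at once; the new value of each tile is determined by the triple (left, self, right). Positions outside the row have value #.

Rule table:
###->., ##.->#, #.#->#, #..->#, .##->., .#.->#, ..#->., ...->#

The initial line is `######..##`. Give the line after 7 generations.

.....##...
####..###.
...##...##
##..###...
.##...###.
#.###...##
##..###...

##..###...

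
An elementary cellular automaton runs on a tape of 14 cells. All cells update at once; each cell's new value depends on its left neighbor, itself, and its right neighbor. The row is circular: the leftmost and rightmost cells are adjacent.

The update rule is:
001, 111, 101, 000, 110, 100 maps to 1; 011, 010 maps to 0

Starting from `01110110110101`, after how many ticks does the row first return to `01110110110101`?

14

10111011011010
01011101101101
10101110110110
01010111011011
10101011101101
11010101110110
01101010111011
10110101011101
11011010101110
01101101010111
10110110101011
11011011010101
11101101101010
01110110110101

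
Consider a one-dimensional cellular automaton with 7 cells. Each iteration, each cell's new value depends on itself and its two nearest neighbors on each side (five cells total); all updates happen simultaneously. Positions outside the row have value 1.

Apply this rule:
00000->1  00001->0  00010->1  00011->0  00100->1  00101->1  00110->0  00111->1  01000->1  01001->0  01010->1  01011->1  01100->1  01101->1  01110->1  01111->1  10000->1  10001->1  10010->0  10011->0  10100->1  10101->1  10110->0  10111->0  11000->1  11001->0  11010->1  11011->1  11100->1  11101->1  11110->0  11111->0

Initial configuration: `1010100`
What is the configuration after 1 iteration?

1111100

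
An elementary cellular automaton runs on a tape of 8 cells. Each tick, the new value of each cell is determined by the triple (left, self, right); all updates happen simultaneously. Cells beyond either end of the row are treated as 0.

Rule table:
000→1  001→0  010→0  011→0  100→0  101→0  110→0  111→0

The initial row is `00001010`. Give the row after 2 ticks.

11100000
00001111

00001111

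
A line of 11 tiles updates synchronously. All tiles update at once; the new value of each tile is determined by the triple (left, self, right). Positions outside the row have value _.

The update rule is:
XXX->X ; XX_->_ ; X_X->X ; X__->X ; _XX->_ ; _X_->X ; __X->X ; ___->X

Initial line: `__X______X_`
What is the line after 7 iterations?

_XX_XXX_XX_

XXXXXXXXXXX
_XXXXXXXXX_
X_XXXXXXX_X
XX_XXXXX_XX
__X_XXX_X__
XXXX_X_XXXX
_XX_XXX_XX_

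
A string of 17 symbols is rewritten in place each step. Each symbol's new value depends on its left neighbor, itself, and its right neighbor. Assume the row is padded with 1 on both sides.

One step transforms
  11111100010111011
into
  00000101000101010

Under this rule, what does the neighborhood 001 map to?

0

At position 8 the neighborhood is 001; the next row has 0 there.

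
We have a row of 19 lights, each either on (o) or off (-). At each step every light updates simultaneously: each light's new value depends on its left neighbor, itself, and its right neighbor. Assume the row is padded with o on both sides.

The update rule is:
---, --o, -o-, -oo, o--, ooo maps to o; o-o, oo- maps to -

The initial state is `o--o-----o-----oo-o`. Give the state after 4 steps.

step 1: -ooooooooooooooo--o
step 2: -oooooooooooooo-ooo
step 3: -ooooooooooooo--ooo
step 4: -oooooooooooo-ooooo

-oooooooooooo-ooooo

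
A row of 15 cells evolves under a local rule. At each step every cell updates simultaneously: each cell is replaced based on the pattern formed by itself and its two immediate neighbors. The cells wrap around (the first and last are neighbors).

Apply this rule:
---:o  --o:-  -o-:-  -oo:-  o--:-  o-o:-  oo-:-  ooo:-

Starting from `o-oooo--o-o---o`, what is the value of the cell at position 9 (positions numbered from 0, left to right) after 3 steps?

------------o--
ooooooooooo---o
------------o--
position 9 holds -

-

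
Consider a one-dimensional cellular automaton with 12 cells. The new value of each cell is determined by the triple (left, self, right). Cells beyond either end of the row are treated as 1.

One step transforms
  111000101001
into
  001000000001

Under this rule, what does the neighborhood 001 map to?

At position 5 the neighborhood is 001; the next row has 0 there.

0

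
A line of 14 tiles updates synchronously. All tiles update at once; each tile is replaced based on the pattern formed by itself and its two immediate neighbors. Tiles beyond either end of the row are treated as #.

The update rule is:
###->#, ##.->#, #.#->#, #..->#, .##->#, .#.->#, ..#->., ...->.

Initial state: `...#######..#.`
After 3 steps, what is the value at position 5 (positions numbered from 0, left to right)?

#

#..########.##
##.###########
##############
position 5 holds #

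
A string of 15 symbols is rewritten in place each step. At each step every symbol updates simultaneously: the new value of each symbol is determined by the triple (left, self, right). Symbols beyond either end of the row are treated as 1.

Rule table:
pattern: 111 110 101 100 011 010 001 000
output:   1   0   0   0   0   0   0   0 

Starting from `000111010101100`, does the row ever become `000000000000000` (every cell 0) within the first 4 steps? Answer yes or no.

000010000000000
000000000000000
all cells are 0 at step 2

yes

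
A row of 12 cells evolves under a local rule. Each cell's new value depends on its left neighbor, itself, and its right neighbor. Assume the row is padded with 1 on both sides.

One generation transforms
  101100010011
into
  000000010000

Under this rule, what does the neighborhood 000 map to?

At position 5 the neighborhood is 000; the next row has 0 there.

0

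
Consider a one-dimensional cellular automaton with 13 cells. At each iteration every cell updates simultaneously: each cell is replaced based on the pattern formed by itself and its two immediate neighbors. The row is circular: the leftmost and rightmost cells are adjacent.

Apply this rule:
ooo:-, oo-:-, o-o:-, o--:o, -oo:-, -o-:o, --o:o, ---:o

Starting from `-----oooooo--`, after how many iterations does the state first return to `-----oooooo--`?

iteration 1: ooooo------oo
iteration 2: -----oooooo--

2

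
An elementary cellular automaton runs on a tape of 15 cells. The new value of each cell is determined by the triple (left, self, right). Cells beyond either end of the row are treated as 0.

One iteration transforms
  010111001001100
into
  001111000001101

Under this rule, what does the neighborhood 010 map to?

0

At position 1 the neighborhood is 010; the next row has 0 there.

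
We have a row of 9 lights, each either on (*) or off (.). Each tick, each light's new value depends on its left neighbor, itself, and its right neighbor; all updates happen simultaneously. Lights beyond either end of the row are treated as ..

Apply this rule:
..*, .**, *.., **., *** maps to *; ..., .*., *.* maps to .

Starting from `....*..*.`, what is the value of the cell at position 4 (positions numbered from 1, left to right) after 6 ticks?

...*.**.*
..*..**..
.*.*****.
*..******
.********
*********
position 4 holds *

*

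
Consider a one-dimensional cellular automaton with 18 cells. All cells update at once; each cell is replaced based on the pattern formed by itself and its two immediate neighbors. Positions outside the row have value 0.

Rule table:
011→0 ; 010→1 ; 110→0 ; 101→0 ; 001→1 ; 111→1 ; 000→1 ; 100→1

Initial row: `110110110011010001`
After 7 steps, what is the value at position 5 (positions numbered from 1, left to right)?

000000001100011111
111111110011101110
011111101101000101
101111000001111101
100110111110111001
111000011100010111
010111101011110010
position 5 holds 1

1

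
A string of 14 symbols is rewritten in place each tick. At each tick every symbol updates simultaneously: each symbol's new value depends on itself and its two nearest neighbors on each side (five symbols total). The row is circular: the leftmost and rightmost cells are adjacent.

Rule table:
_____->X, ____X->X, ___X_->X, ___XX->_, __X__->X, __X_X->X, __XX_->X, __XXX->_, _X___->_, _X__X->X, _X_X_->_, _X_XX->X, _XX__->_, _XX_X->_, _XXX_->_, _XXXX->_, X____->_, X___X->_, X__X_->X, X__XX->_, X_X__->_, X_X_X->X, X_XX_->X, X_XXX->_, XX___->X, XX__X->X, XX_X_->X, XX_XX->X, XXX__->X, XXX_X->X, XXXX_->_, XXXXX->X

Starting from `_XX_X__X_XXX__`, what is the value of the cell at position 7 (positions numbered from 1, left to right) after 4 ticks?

_X_X_XXXX__XX_
XX_XX___XX_X_X
_XXX_X__X_XXX_
___XX_XXXX__XX
position 7 holds X

X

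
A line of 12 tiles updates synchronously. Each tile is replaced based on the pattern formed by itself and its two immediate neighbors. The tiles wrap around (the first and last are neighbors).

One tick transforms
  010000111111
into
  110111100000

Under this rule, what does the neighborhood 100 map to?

At position 2 the neighborhood is 100; the next row has 0 there.

0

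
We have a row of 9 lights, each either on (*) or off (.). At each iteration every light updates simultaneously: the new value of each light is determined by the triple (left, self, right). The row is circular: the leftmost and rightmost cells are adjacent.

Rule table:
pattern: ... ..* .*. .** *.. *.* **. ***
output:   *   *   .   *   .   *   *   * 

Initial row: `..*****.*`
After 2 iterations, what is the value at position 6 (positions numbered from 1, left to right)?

*

iteration 1: .*******.
iteration 2: ********.
position 6 holds *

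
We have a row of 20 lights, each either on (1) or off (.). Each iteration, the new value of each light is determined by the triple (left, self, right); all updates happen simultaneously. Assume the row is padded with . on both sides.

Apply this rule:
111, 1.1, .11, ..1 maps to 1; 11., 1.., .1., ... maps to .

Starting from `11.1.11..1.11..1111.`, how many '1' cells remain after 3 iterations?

10

iteration 1: 1.1.11..1.11..1111..
iteration 2: .1.11..1.11..1111...
iteration 3: 1.11..1.11..1111....
count of 1: 10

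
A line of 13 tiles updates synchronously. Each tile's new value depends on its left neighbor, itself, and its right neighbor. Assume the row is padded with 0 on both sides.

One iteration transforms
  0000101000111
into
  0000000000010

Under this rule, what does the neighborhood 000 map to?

0

At position 0 the neighborhood is 000; the next row has 0 there.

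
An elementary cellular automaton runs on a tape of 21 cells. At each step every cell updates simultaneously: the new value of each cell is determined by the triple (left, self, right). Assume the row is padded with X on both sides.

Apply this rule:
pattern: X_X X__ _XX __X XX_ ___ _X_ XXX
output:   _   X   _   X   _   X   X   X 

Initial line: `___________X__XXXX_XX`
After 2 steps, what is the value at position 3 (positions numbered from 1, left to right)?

X

XXXXXXXXXXXXXX_XX___X
XXXXXXXXXXXXX____XXX_
position 3 holds X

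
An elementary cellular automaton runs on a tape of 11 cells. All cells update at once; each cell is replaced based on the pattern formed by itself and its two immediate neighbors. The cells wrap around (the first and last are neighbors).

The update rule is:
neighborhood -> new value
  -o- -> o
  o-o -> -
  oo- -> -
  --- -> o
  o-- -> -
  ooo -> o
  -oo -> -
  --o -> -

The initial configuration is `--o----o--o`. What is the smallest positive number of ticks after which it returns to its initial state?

tick 1: --o-oo-o--o
tick 2: --o----o--o

2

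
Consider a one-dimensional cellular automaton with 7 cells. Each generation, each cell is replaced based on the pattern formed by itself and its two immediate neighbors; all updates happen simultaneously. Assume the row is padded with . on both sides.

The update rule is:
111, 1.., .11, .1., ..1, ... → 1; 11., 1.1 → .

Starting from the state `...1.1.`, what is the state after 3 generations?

1111.11
111..1.
11.1111

11.1111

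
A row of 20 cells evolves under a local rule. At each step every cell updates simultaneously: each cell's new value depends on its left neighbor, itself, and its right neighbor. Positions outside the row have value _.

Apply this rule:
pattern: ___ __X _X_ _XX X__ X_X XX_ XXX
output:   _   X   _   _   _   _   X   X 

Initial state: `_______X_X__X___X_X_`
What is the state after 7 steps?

step 1: ______X____X___X____
step 2: _____X____X___X_____
step 3: ____X____X___X______
step 4: ___X____X___X_______
step 5: __X____X___X________
step 6: _X____X___X_________
step 7: X____X___X__________

X____X___X__________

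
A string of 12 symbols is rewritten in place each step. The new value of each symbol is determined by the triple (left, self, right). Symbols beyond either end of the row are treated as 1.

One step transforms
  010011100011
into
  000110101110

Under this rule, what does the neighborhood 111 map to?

0

At position 5 the neighborhood is 111; the next row has 0 there.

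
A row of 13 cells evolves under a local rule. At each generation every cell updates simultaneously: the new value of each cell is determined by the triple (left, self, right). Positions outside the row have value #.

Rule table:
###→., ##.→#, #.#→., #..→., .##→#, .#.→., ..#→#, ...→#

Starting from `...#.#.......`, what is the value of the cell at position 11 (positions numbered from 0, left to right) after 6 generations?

#

.##....######
.##.####.....
.##.#..#.####
.##...#..#...
.##.##..#..##
.##.##.#..##.
position 11 holds #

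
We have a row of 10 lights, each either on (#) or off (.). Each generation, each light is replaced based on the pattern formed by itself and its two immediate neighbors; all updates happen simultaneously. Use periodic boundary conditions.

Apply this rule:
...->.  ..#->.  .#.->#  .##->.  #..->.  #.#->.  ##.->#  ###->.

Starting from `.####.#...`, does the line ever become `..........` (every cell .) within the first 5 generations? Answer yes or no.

no

....#.#...
....#.#...  (fixed point — unchanged through generation 5)
generation 5 is ....#.#..., still not uniform .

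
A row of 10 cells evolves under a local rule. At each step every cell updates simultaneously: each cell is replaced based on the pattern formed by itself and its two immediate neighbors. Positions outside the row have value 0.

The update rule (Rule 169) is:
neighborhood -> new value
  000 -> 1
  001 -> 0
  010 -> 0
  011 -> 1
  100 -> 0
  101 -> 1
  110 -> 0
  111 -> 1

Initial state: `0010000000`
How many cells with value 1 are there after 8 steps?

step 1: 1000111111
step 2: 0010111110
step 3: 1001111100
step 4: 0001111001
step 5: 1101110000
step 6: 1011100111
step 7: 0111000110
step 8: 0110010100
count of 1: 4

4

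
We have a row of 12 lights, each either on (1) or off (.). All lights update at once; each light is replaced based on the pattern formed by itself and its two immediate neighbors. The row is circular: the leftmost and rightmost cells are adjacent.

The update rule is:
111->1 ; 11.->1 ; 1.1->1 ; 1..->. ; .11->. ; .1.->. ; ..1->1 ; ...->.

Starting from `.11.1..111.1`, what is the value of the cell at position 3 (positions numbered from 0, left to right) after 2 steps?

1.11..1.111.
.1.1.1.1.111
position 3 holds 1

1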